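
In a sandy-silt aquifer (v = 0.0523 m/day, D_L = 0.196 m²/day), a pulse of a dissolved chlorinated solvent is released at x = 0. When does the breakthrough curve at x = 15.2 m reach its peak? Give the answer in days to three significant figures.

228 days

For the 1D instantaneous-source solution, setting ∂C/∂t = 0 at fixed x gives v²t² + 2Dt − x² = 0, so t = (√(D² + v²x²) − D)/v².
√(D² + v²x²) = √(0.196² + 0.0523² × 15.2²) = 0.8188; v² = 0.00273529.
t = (0.8188 − 0.196)/0.00273529 = 228 days (vs. the pure-advection estimate x/v = 291 d).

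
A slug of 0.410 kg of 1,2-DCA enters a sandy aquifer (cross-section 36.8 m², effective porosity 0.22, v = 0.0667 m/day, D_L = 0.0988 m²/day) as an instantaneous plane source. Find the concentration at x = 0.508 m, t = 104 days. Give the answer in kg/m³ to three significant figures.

For an instantaneous plane source, C(x,t) = M/(n_e·A·√(4πDt)) · exp(−(x−vt)²/(4Dt)), with n_e·A the pore (flow) area.
Plume center vt = 0.0667 × 104 = 6.9368 m, so the well at 0.508 m is 6.4288 m upgradient of the peak.
√(4πDt) = 11.36 m, giving peak height M/(n_e·A·√(4πDt)) = 0.410/(0.22 × 36.8 × 11.36) = 0.004458 kg/m³.
(x−vt)²/(4Dt) = (-6.4288)²/(4 × 0.0988 × 104) = 1.006; exp(−1.006) = 0.3657.
C = 0.004458 × 0.3657 = 0.00163 kg/m³.

0.00163 kg/m³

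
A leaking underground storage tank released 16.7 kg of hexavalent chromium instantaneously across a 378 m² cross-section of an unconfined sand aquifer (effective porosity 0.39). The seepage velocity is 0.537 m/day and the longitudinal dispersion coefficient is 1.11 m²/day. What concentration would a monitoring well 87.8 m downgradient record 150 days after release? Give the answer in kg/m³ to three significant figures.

0.00229 kg/m³

For an instantaneous plane source, C(x,t) = M/(n_e·A·√(4πDt)) · exp(−(x−vt)²/(4Dt)), with n_e·A the pore (flow) area.
Plume center vt = 0.537 × 150 = 80.55 m, so the well at 87.8 m is 7.25 m downgradient of the peak.
√(4πDt) = 45.74 m, giving peak height M/(n_e·A·√(4πDt)) = 16.7/(0.39 × 378 × 45.74) = 0.002477 kg/m³.
(x−vt)²/(4Dt) = (7.25)²/(4 × 1.11 × 150) = 0.07892; exp(−0.07892) = 0.9241.
C = 0.002477 × 0.9241 = 0.00229 kg/m³.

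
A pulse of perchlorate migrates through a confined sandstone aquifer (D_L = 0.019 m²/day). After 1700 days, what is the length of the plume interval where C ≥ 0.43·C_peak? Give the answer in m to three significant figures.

20.9 m

The plume is Gaussian with σ = √(2Dt) = √(2 × 0.019 × 1700) = 8.037 m.
C/C_peak = exp(−Δx²/(2σ²)) = 0.43 ⇒ Δx = σ·√(−2 ln 0.43) = 8.037 × 1.299 = 10.44 m.
Width = 2Δx = 20.9 m.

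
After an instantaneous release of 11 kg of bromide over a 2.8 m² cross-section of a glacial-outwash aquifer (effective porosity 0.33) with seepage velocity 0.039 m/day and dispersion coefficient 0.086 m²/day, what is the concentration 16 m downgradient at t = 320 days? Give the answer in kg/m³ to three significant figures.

For an instantaneous plane source, C(x,t) = M/(n_e·A·√(4πDt)) · exp(−(x−vt)²/(4Dt)), with n_e·A the pore (flow) area.
Plume center vt = 0.039 × 320 = 12.48 m, so the well at 16 m is 3.52 m downgradient of the peak.
√(4πDt) = 18.60 m, giving peak height M/(n_e·A·√(4πDt)) = 11/(0.33 × 2.8 × 18.60) = 0.6400 kg/m³.
(x−vt)²/(4Dt) = (3.52)²/(4 × 0.086 × 320) = 0.1126; exp(−0.1126) = 0.8935.
C = 0.6400 × 0.8935 = 0.572 kg/m³.

0.572 kg/m³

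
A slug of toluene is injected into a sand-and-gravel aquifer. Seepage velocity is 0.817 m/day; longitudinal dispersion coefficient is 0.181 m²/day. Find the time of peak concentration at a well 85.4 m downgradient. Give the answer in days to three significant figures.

104 days

For the 1D instantaneous-source solution, setting ∂C/∂t = 0 at fixed x gives v²t² + 2Dt − x² = 0, so t = (√(D² + v²x²) − D)/v².
√(D² + v²x²) = √(0.181² + 0.817² × 85.4²) = 69.77; v² = 0.667489.
t = (69.77 − 0.181)/0.667489 = 104 days (vs. the pure-advection estimate x/v = 105 d).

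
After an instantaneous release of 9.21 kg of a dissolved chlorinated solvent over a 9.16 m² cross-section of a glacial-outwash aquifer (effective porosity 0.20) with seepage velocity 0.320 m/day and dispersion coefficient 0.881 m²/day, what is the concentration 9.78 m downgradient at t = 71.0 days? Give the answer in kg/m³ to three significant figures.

0.0918 kg/m³

For an instantaneous plane source, C(x,t) = M/(n_e·A·√(4πDt)) · exp(−(x−vt)²/(4Dt)), with n_e·A the pore (flow) area.
Plume center vt = 0.320 × 71.0 = 22.72 m, so the well at 9.78 m is 12.94 m upgradient of the peak.
√(4πDt) = 28.04 m, giving peak height M/(n_e·A·√(4πDt)) = 9.21/(0.20 × 9.16 × 28.04) = 0.1793 kg/m³.
(x−vt)²/(4Dt) = (-12.94)²/(4 × 0.881 × 71.0) = 0.6692; exp(−0.6692) = 0.5121.
C = 0.1793 × 0.5121 = 0.0918 kg/m³.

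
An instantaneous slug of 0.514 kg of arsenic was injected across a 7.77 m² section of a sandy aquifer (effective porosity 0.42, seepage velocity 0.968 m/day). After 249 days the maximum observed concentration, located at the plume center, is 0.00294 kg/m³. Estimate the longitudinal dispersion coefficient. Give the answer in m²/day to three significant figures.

0.917 m²/day

At the plume center C_max = M/(n_e·A·√(4πDt)), so D = M²/(4πt·(n_e·A·C_max)²).
n_e·A·C_max = 0.42 × 7.77 × 0.00294 = 0.009594 kg/m.
D = 0.514²/(4π × 249 × 0.009594²) = 0.917 m²/day.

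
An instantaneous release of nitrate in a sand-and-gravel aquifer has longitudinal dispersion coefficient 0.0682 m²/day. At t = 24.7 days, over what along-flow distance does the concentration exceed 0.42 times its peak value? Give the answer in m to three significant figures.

The plume is Gaussian with σ = √(2Dt) = √(2 × 0.0682 × 24.7) = 1.836 m.
C/C_peak = exp(−Δx²/(2σ²)) = 0.42 ⇒ Δx = σ·√(−2 ln 0.42) = 1.836 × 1.317 = 2.418 m.
Width = 2Δx = 4.84 m.

4.84 m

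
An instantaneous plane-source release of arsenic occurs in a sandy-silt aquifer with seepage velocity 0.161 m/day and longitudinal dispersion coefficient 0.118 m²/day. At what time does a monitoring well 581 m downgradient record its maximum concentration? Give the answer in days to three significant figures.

For the 1D instantaneous-source solution, setting ∂C/∂t = 0 at fixed x gives v²t² + 2Dt − x² = 0, so t = (√(D² + v²x²) − D)/v².
√(D² + v²x²) = √(0.118² + 0.161² × 581²) = 93.54; v² = 0.025921.
t = (93.54 − 0.118)/0.025921 = 3600 days (vs. the pure-advection estimate x/v = 3610 d).

3600 days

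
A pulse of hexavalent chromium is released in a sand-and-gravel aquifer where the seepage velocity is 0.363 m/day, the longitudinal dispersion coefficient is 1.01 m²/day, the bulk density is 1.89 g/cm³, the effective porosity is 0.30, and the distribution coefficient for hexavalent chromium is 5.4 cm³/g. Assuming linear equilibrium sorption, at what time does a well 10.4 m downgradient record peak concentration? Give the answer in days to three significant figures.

Retardation factor R = 1 + ρ_b·K_d/n = 1 + 1.89 × 5.4/0.30 = 35.02.
Sorption retards both mechanisms: v_R = v/R = 0.01037 m/day, D_R = D/R = 0.02884 m²/day.
Peak time from v_R²t² + 2D_R t − x² = 0: t = (√(D_R² + v_R²x²) − D_R)/v_R².
√(D_R² + v_R²x²) = √(0.02884² + 0.01037² × 10.4²) = 0.1116; v_R² = 0.0001075.
t = (0.1116 − 0.02884)/0.0001075 = 770 days.

770 days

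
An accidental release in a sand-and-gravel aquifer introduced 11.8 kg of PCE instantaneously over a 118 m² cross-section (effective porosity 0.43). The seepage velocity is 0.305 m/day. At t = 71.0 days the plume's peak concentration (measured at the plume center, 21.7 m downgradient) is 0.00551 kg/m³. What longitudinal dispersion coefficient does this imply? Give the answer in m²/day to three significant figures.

2.00 m²/day

At the plume center C_max = M/(n_e·A·√(4πDt)), so D = M²/(4πt·(n_e·A·C_max)²).
n_e·A·C_max = 0.43 × 118 × 0.00551 = 0.2796 kg/m.
D = 11.8²/(4π × 71.0 × 0.2796²) = 2.00 m²/day.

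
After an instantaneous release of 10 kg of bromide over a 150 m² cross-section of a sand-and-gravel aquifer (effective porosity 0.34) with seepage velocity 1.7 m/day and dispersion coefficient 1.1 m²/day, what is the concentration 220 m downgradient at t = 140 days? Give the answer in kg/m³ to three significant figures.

For an instantaneous plane source, C(x,t) = M/(n_e·A·√(4πDt)) · exp(−(x−vt)²/(4Dt)), with n_e·A the pore (flow) area.
Plume center vt = 1.7 × 140 = 238 m, so the well at 220 m is 18 m upgradient of the peak.
√(4πDt) = 43.99 m, giving peak height M/(n_e·A·√(4πDt)) = 10/(0.34 × 150 × 43.99) = 0.004457 kg/m³.
(x−vt)²/(4Dt) = (-18)²/(4 × 1.1 × 140) = 0.5260; exp(−0.5260) = 0.5910.
C = 0.004457 × 0.5910 = 0.00263 kg/m³.

0.00263 kg/m³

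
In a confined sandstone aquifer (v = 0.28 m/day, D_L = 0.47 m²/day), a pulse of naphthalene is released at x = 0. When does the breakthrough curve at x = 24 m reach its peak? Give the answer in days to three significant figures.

79.9 days

For the 1D instantaneous-source solution, setting ∂C/∂t = 0 at fixed x gives v²t² + 2Dt − x² = 0, so t = (√(D² + v²x²) − D)/v².
√(D² + v²x²) = √(0.47² + 0.28² × 24²) = 6.736; v² = 0.0784.
t = (6.736 − 0.47)/0.0784 = 79.9 days (vs. the pure-advection estimate x/v = 85.7 d).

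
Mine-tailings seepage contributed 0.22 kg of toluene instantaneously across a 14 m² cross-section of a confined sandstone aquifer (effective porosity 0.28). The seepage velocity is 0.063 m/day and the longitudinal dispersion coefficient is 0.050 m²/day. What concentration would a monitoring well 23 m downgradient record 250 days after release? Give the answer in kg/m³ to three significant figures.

0.00157 kg/m³

For an instantaneous plane source, C(x,t) = M/(n_e·A·√(4πDt)) · exp(−(x−vt)²/(4Dt)), with n_e·A the pore (flow) area.
Plume center vt = 0.063 × 250 = 15.75 m, so the well at 23 m is 7.25 m downgradient of the peak.
√(4πDt) = 12.53 m, giving peak height M/(n_e·A·√(4πDt)) = 0.22/(0.28 × 14 × 12.53) = 0.004479 kg/m³.
(x−vt)²/(4Dt) = (7.25)²/(4 × 0.050 × 250) = 1.051; exp(−1.051) = 0.3496.
C = 0.004479 × 0.3496 = 0.00157 kg/m³.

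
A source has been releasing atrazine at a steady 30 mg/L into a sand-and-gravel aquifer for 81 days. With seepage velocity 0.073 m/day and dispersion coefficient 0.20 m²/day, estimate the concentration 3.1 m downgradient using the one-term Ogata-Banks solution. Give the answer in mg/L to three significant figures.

For a continuous step input, C/C₀ ≈ ½·erfc((x−vt)/(2√(Dt))).
vt = 0.073 × 81 = 5.913 m and 2√(Dt) = 2√(0.20 × 81) = 8.050 m.
Argument (x−vt)/(2√(Dt)) = (3.1 − 5.913)/8.050 = -0.3494; ½·erfc(-0.3494) = 0.6894.
C = 30 × 0.6894 = 20.7 mg/L.

20.7 mg/L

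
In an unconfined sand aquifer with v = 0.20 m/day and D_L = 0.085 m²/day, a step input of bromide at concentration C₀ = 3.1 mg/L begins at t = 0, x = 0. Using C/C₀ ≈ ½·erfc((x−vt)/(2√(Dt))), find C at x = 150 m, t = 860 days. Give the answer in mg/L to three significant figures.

For a continuous step input, C/C₀ ≈ ½·erfc((x−vt)/(2√(Dt))).
vt = 0.20 × 860 = 172 m and 2√(Dt) = 2√(0.085 × 860) = 17.10 m.
Argument (x−vt)/(2√(Dt)) = (150 − 172)/17.10 = -1.287; ½·erfc(-1.287) = 0.9656.
C = 3.1 × 0.9656 = 2.99 mg/L.

2.99 mg/L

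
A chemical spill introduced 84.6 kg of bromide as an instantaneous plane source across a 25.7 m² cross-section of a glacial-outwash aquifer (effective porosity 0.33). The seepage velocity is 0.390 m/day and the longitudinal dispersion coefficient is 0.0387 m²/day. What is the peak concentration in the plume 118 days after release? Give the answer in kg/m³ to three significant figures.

1.32 kg/m³

The peak of an instantaneous 1D plume sits at x = vt; there the Gaussian factor is 1 and C_max = M/(n_e·A·√(4πDt)), where n_e·A is the pore area the mass is dissolved in.
√(4πDt) = √(4π × 0.0387 × 118) = 7.575 m, so C_max = 84.6/(0.33 × 25.7 × 7.575) = 1.32 kg/m³.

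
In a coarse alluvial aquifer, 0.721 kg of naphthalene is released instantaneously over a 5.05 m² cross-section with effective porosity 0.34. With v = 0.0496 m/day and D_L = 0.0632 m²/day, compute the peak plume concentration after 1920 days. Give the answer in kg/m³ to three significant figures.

0.0108 kg/m³

The peak of an instantaneous 1D plume sits at x = vt; there the Gaussian factor is 1 and C_max = M/(n_e·A·√(4πDt)), where n_e·A is the pore area the mass is dissolved in.
√(4πDt) = √(4π × 0.0632 × 1920) = 39.05 m, so C_max = 0.721/(0.34 × 5.05 × 39.05) = 0.0108 kg/m³.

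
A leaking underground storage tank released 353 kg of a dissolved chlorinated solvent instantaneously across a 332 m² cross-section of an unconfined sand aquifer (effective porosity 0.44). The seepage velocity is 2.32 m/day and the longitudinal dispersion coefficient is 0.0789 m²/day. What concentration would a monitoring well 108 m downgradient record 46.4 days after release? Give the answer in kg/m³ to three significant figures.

0.353 kg/m³

For an instantaneous plane source, C(x,t) = M/(n_e·A·√(4πDt)) · exp(−(x−vt)²/(4Dt)), with n_e·A the pore (flow) area.
Plume center vt = 2.32 × 46.4 = 107.648 m, so the well at 108 m is 0.352 m downgradient of the peak.
√(4πDt) = 6.783 m, giving peak height M/(n_e·A·√(4πDt)) = 353/(0.44 × 332 × 6.783) = 0.3563 kg/m³.
(x−vt)²/(4Dt) = (0.352)²/(4 × 0.0789 × 46.4) = 0.008461; exp(−0.008461) = 0.9916.
C = 0.3563 × 0.9916 = 0.353 kg/m³.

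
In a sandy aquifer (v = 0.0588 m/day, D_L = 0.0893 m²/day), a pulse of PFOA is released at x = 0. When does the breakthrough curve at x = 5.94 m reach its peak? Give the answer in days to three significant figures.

For the 1D instantaneous-source solution, setting ∂C/∂t = 0 at fixed x gives v²t² + 2Dt − x² = 0, so t = (√(D² + v²x²) − D)/v².
√(D² + v²x²) = √(0.0893² + 0.0588² × 5.94²) = 0.3605; v² = 0.00345744.
t = (0.3605 − 0.0893)/0.00345744 = 78.4 days (vs. the pure-advection estimate x/v = 101 d).

78.4 days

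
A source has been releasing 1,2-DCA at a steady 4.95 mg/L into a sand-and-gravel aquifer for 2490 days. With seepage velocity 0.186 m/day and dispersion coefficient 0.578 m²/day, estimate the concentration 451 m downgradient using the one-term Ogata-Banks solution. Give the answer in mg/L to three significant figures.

For a continuous step input, C/C₀ ≈ ½·erfc((x−vt)/(2√(Dt))).
vt = 0.186 × 2490 = 463.14 m and 2√(Dt) = 2√(0.578 × 2490) = 75.87 m.
Argument (x−vt)/(2√(Dt)) = (451 − 463.14)/75.87 = -0.1600; ½·erfc(-0.1600) = 0.5895.
C = 4.95 × 0.5895 = 2.92 mg/L.

2.92 mg/L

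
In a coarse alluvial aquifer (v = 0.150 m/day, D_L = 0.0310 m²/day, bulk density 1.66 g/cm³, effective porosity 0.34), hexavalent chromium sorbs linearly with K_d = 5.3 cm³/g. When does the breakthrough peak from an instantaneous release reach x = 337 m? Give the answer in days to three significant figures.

60300 days

Retardation factor R = 1 + ρ_b·K_d/n = 1 + 1.66 × 5.3/0.34 = 26.88.
Sorption retards both mechanisms: v_R = v/R = 0.005580 m/day, D_R = D/R = 0.001153 m²/day.
Peak time from v_R²t² + 2D_R t − x² = 0: t = (√(D_R² + v_R²x²) − D_R)/v_R².
√(D_R² + v_R²x²) = √(0.001153² + 0.005580² × 337²) = 1.880; v_R² = 3.114e-05.
t = (1.880 − 0.001153)/3.114e-05 = 60300 days.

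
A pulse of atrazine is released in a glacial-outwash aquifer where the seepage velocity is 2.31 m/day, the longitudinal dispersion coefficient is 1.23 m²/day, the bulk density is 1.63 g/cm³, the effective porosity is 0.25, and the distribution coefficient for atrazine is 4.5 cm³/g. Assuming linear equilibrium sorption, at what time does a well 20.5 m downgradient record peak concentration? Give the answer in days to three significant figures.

Retardation factor R = 1 + ρ_b·K_d/n = 1 + 1.63 × 4.5/0.25 = 30.34.
Sorption retards both mechanisms: v_R = v/R = 0.07614 m/day, D_R = D/R = 0.04054 m²/day.
Peak time from v_R²t² + 2D_R t − x² = 0: t = (√(D_R² + v_R²x²) − D_R)/v_R².
√(D_R² + v_R²x²) = √(0.04054² + 0.07614² × 20.5²) = 1.561; v_R² = 0.005797.
t = (1.561 − 0.04054)/0.005797 = 262 days.

262 days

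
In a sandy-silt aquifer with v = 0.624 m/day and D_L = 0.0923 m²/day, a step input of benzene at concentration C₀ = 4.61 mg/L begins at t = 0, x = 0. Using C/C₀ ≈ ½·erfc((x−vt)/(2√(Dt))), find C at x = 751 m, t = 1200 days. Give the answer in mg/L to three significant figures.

For a continuous step input, C/C₀ ≈ ½·erfc((x−vt)/(2√(Dt))).
vt = 0.624 × 1200 = 748.8 m and 2√(Dt) = 2√(0.0923 × 1200) = 21.05 m.
Argument (x−vt)/(2√(Dt)) = (751 − 748.8)/21.05 = 0.1045; ½·erfc(0.1045) = 0.4413.
C = 4.61 × 0.4413 = 2.03 mg/L.

2.03 mg/L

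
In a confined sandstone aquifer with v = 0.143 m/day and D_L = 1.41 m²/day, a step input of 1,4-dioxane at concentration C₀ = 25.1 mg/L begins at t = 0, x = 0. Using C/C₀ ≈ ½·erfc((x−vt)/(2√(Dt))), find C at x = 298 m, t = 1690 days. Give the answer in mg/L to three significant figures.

For a continuous step input, C/C₀ ≈ ½·erfc((x−vt)/(2√(Dt))).
vt = 0.143 × 1690 = 241.67 m and 2√(Dt) = 2√(1.41 × 1690) = 97.63 m.
Argument (x−vt)/(2√(Dt)) = (298 − 241.67)/97.63 = 0.5770; ½·erfc(0.5770) = 0.2072.
C = 25.1 × 0.2072 = 5.20 mg/L.

5.20 mg/L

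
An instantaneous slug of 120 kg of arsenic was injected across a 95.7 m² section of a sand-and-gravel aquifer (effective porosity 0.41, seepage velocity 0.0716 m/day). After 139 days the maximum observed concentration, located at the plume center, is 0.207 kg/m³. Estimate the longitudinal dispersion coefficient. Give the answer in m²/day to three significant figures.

At the plume center C_max = M/(n_e·A·√(4πDt)), so D = M²/(4πt·(n_e·A·C_max)²).
n_e·A·C_max = 0.41 × 95.7 × 0.207 = 8.122 kg/m.
D = 120²/(4π × 139 × 8.122²) = 0.125 m²/day.

0.125 m²/day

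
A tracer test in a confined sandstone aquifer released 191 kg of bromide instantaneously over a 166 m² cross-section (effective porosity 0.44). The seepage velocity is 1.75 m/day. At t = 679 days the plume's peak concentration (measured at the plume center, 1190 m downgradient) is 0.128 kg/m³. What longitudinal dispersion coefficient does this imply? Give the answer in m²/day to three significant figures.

0.0489 m²/day

At the plume center C_max = M/(n_e·A·√(4πDt)), so D = M²/(4πt·(n_e·A·C_max)²).
n_e·A·C_max = 0.44 × 166 × 0.128 = 9.349 kg/m.
D = 191²/(4π × 679 × 9.349²) = 0.0489 m²/day.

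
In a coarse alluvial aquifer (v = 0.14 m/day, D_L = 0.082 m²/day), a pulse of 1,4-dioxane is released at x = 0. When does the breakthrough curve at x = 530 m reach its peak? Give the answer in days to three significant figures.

For the 1D instantaneous-source solution, setting ∂C/∂t = 0 at fixed x gives v²t² + 2Dt − x² = 0, so t = (√(D² + v²x²) − D)/v².
√(D² + v²x²) = √(0.082² + 0.14² × 530²) = 74.20; v² = 0.0196.
t = (74.20 − 0.082)/0.0196 = 3780 days (vs. the pure-advection estimate x/v = 3790 d).

3780 days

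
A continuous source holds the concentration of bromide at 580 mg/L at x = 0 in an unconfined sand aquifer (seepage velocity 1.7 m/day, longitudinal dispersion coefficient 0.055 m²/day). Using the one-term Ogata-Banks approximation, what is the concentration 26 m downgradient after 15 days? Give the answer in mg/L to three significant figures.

202 mg/L

For a continuous step input, C/C₀ ≈ ½·erfc((x−vt)/(2√(Dt))).
vt = 1.7 × 15 = 25.5 m and 2√(Dt) = 2√(0.055 × 15) = 1.817 m.
Argument (x−vt)/(2√(Dt)) = (26 − 25.5)/1.817 = 0.2752; ½·erfc(0.2752) = 0.3486.
C = 580 × 0.3486 = 202 mg/L.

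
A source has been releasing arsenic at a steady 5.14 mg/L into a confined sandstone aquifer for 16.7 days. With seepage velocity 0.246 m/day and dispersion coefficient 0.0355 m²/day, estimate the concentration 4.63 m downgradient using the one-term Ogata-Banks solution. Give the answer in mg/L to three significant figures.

For a continuous step input, C/C₀ ≈ ½·erfc((x−vt)/(2√(Dt))).
vt = 0.246 × 16.7 = 4.1082 m and 2√(Dt) = 2√(0.0355 × 16.7) = 1.540 m.
Argument (x−vt)/(2√(Dt)) = (4.63 − 4.1082)/1.540 = 0.3388; ½·erfc(0.3388) = 0.3159.
C = 5.14 × 0.3159 = 1.62 mg/L.

1.62 mg/L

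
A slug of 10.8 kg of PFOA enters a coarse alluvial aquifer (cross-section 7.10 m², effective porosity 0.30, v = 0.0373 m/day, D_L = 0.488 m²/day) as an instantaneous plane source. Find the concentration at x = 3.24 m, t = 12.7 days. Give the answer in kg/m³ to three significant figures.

For an instantaneous plane source, C(x,t) = M/(n_e·A·√(4πDt)) · exp(−(x−vt)²/(4Dt)), with n_e·A the pore (flow) area.
Plume center vt = 0.0373 × 12.7 = 0.47371 m, so the well at 3.24 m is 2.76629 m downgradient of the peak.
√(4πDt) = 8.825 m, giving peak height M/(n_e·A·√(4πDt)) = 10.8/(0.30 × 7.10 × 8.825) = 0.5746 kg/m³.
(x−vt)²/(4Dt) = (2.76629)²/(4 × 0.488 × 12.7) = 0.3087; exp(−0.3087) = 0.7344.
C = 0.5746 × 0.7344 = 0.422 kg/m³.

0.422 kg/m³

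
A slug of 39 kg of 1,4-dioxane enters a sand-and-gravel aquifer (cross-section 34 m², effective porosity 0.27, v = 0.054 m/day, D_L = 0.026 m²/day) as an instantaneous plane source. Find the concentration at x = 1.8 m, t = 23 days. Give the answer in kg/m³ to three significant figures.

1.36 kg/m³

For an instantaneous plane source, C(x,t) = M/(n_e·A·√(4πDt)) · exp(−(x−vt)²/(4Dt)), with n_e·A the pore (flow) area.
Plume center vt = 0.054 × 23 = 1.242 m, so the well at 1.8 m is 0.558 m downgradient of the peak.
√(4πDt) = 2.741 m, giving peak height M/(n_e·A·√(4πDt)) = 39/(0.27 × 34 × 2.741) = 1.550 kg/m³.
(x−vt)²/(4Dt) = (0.558)²/(4 × 0.026 × 23) = 0.1302; exp(−0.1302) = 0.8779.
C = 1.550 × 0.8779 = 1.36 kg/m³.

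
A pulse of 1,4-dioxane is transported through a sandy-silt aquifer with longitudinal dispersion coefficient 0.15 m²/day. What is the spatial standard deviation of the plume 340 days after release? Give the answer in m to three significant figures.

10.1 m

Dispersive spreading gives a Gaussian with σ² = 2Dt; advection only shifts the center.
σ = √(2 × 0.15 × 340) = 10.1 m.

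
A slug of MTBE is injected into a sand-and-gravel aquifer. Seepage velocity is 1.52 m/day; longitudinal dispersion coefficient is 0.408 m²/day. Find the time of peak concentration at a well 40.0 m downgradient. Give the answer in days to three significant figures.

For the 1D instantaneous-source solution, setting ∂C/∂t = 0 at fixed x gives v²t² + 2Dt − x² = 0, so t = (√(D² + v²x²) − D)/v².
√(D² + v²x²) = √(0.408² + 1.52² × 40.0²) = 60.80; v² = 2.3104.
t = (60.80 − 0.408)/2.3104 = 26.1 days (vs. the pure-advection estimate x/v = 26.3 d).

26.1 days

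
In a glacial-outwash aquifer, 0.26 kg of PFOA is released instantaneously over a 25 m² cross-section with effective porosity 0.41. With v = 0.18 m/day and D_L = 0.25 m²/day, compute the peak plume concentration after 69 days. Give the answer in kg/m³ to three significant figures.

0.00172 kg/m³

The peak of an instantaneous 1D plume sits at x = vt; there the Gaussian factor is 1 and C_max = M/(n_e·A·√(4πDt)), where n_e·A is the pore area the mass is dissolved in.
√(4πDt) = √(4π × 0.25 × 69) = 14.72 m, so C_max = 0.26/(0.41 × 25 × 14.72) = 0.00172 kg/m³.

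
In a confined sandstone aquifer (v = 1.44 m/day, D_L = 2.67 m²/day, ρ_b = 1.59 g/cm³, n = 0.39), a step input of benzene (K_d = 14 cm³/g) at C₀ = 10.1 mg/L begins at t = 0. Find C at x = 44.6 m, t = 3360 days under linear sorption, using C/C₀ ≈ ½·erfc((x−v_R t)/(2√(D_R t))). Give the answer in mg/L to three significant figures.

9.96 mg/L

Retardation factor R = 1 + ρ_b·K_d/n = 1 + 1.59 × 14/0.39 = 58.08.
Sorption retards both mechanisms: v_R = v/R = 0.02479 m/day, D_R = D/R = 0.04597 m²/day.
v_R·t = 0.02479 × 3360 = 83.2944 m; 2√(D_R t) = 24.86 m; argument = (44.6 − 83.2944)/24.86 = -1.556.
C = C₀ × ½·erfc(-1.556) = 10.1 × 0.9861 = 9.96 mg/L.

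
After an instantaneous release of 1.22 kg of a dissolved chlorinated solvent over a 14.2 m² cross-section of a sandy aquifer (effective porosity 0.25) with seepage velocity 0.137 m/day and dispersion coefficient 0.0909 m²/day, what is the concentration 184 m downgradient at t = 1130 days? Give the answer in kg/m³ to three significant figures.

For an instantaneous plane source, C(x,t) = M/(n_e·A·√(4πDt)) · exp(−(x−vt)²/(4Dt)), with n_e·A the pore (flow) area.
Plume center vt = 0.137 × 1130 = 154.81 m, so the well at 184 m is 29.19 m downgradient of the peak.
√(4πDt) = 35.93 m, giving peak height M/(n_e·A·√(4πDt)) = 1.22/(0.25 × 14.2 × 35.93) = 0.009565 kg/m³.
(x−vt)²/(4Dt) = (29.19)²/(4 × 0.0909 × 1130) = 2.074; exp(−2.074) = 0.1257.
C = 0.009565 × 0.1257 = 0.00120 kg/m³.

0.00120 kg/m³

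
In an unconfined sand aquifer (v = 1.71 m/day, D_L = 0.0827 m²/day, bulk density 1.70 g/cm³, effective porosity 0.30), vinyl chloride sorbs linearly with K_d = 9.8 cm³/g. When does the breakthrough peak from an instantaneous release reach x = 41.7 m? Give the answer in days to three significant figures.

Retardation factor R = 1 + ρ_b·K_d/n = 1 + 1.70 × 9.8/0.30 = 56.53.
Sorption retards both mechanisms: v_R = v/R = 0.03025 m/day, D_R = D/R = 0.001463 m²/day.
Peak time from v_R²t² + 2D_R t − x² = 0: t = (√(D_R² + v_R²x²) − D_R)/v_R².
√(D_R² + v_R²x²) = √(0.001463² + 0.03025² × 41.7²) = 1.261; v_R² = 0.0009151.
t = (1.261 − 0.001463)/0.0009151 = 1380 days.

1380 days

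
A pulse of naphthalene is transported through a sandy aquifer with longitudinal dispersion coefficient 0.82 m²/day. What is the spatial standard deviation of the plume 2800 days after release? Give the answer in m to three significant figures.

67.8 m

Dispersive spreading gives a Gaussian with σ² = 2Dt; advection only shifts the center.
σ = √(2 × 0.82 × 2800) = 67.8 m.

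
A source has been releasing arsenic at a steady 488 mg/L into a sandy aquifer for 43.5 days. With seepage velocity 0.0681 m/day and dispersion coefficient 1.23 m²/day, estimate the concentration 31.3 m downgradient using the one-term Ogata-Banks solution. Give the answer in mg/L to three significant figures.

For a continuous step input, C/C₀ ≈ ½·erfc((x−vt)/(2√(Dt))).
vt = 0.0681 × 43.5 = 2.96235 m and 2√(Dt) = 2√(1.23 × 43.5) = 14.63 m.
Argument (x−vt)/(2√(Dt)) = (31.3 − 2.96235)/14.63 = 1.937; ½·erfc(1.937) = 0.003078.
C = 488 × 0.003078 = 1.50 mg/L.

1.50 mg/L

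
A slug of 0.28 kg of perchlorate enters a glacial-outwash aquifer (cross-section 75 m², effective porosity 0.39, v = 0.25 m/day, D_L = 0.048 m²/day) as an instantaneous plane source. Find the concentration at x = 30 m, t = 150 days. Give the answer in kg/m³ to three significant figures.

For an instantaneous plane source, C(x,t) = M/(n_e·A·√(4πDt)) · exp(−(x−vt)²/(4Dt)), with n_e·A the pore (flow) area.
Plume center vt = 0.25 × 150 = 37.5 m, so the well at 30 m is 7.5 m upgradient of the peak.
√(4πDt) = 9.512 m, giving peak height M/(n_e·A·√(4πDt)) = 0.28/(0.39 × 75 × 9.512) = 0.001006 kg/m³.
(x−vt)²/(4Dt) = (-7.5)²/(4 × 0.048 × 150) = 1.953; exp(−1.953) = 0.1418.
C = 0.001006 × 0.1418 = 0.000143 kg/m³.

0.000143 kg/m³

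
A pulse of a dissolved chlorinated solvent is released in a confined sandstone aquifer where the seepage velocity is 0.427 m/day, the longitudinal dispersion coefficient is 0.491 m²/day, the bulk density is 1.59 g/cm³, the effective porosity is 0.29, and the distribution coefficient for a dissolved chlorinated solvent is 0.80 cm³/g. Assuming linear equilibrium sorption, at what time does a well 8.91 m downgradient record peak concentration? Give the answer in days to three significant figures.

Retardation factor R = 1 + ρ_b·K_d/n = 1 + 1.59 × 0.80/0.29 = 5.386.
Sorption retards both mechanisms: v_R = v/R = 0.07928 m/day, D_R = D/R = 0.09116 m²/day.
Peak time from v_R²t² + 2D_R t − x² = 0: t = (√(D_R² + v_R²x²) − D_R)/v_R².
√(D_R² + v_R²x²) = √(0.09116² + 0.07928² × 8.91²) = 0.7122; v_R² = 0.006285.
t = (0.7122 − 0.09116)/0.006285 = 98.8 days.

98.8 days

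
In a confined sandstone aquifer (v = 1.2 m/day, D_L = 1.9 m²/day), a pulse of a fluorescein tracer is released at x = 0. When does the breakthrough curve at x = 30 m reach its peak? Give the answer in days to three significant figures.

23.7 days

For the 1D instantaneous-source solution, setting ∂C/∂t = 0 at fixed x gives v²t² + 2Dt − x² = 0, so t = (√(D² + v²x²) − D)/v².
√(D² + v²x²) = √(1.9² + 1.2² × 30²) = 36.05; v² = 1.44.
t = (36.05 − 1.9)/1.44 = 23.7 days (vs. the pure-advection estimate x/v = 25.0 d).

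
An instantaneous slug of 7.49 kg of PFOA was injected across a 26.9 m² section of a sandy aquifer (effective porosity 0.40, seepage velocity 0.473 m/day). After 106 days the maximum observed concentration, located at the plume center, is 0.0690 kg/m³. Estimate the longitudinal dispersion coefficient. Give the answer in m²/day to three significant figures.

0.0764 m²/day

At the plume center C_max = M/(n_e·A·√(4πDt)), so D = M²/(4πt·(n_e·A·C_max)²).
n_e·A·C_max = 0.40 × 26.9 × 0.0690 = 0.7424 kg/m.
D = 7.49²/(4π × 106 × 0.7424²) = 0.0764 m²/day.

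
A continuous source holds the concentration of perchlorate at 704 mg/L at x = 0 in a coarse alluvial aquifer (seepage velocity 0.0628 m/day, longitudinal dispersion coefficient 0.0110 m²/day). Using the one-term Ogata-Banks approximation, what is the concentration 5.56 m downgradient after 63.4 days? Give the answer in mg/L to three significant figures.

63.8 mg/L

For a continuous step input, C/C₀ ≈ ½·erfc((x−vt)/(2√(Dt))).
vt = 0.0628 × 63.4 = 3.98152 m and 2√(Dt) = 2√(0.0110 × 63.4) = 1.670 m.
Argument (x−vt)/(2√(Dt)) = (5.56 − 3.98152)/1.670 = 0.9452; ½·erfc(0.9452) = 0.09066.
C = 704 × 0.09066 = 63.8 mg/L.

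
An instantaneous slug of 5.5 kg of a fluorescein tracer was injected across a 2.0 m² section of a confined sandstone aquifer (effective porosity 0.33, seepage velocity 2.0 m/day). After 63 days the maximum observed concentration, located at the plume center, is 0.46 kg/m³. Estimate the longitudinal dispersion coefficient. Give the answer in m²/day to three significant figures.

0.415 m²/day

At the plume center C_max = M/(n_e·A·√(4πDt)), so D = M²/(4πt·(n_e·A·C_max)²).
n_e·A·C_max = 0.33 × 2.0 × 0.46 = 0.3036 kg/m.
D = 5.5²/(4π × 63 × 0.3036²) = 0.415 m²/day.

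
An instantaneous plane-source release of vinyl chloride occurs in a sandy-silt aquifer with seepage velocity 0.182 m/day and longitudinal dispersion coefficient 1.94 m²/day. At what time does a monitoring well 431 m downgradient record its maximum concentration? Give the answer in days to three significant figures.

For the 1D instantaneous-source solution, setting ∂C/∂t = 0 at fixed x gives v²t² + 2Dt − x² = 0, so t = (√(D² + v²x²) − D)/v².
√(D² + v²x²) = √(1.94² + 0.182² × 431²) = 78.47; v² = 0.033124.
t = (78.47 − 1.94)/0.033124 = 2310 days (vs. the pure-advection estimate x/v = 2370 d).

2310 days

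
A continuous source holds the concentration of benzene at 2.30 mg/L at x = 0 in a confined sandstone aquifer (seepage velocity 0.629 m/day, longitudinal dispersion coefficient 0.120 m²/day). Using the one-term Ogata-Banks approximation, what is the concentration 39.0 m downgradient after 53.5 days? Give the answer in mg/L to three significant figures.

For a continuous step input, C/C₀ ≈ ½·erfc((x−vt)/(2√(Dt))).
vt = 0.629 × 53.5 = 33.6515 m and 2√(Dt) = 2√(0.120 × 53.5) = 5.068 m.
Argument (x−vt)/(2√(Dt)) = (39.0 − 33.6515)/5.068 = 1.055; ½·erfc(1.055) = 0.06785.
C = 2.30 × 0.06785 = 0.156 mg/L.

0.156 mg/L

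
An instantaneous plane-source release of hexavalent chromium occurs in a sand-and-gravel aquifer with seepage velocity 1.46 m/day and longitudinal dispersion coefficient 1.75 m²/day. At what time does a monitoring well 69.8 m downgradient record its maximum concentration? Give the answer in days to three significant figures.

47.0 days

For the 1D instantaneous-source solution, setting ∂C/∂t = 0 at fixed x gives v²t² + 2Dt − x² = 0, so t = (√(D² + v²x²) − D)/v².
√(D² + v²x²) = √(1.75² + 1.46² × 69.8²) = 101.9; v² = 2.1316.
t = (101.9 − 1.75)/2.1316 = 47.0 days (vs. the pure-advection estimate x/v = 47.8 d).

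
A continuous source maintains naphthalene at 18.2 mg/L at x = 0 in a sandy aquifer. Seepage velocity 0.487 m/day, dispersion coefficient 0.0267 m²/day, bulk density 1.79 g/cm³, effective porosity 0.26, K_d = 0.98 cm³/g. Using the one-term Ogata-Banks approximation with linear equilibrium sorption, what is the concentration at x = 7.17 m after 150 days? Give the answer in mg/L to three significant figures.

18.0 mg/L

Retardation factor R = 1 + ρ_b·K_d/n = 1 + 1.79 × 0.98/0.26 = 7.747.
Sorption retards both mechanisms: v_R = v/R = 0.06286 m/day, D_R = D/R = 0.003446 m²/day.
v_R·t = 0.06286 × 150 = 9.429 m; 2√(D_R t) = 1.438 m; argument = (7.17 − 9.429)/1.438 = -1.571.
C = C₀ × ½·erfc(-1.571) = 18.2 × 0.9868 = 18.0 mg/L.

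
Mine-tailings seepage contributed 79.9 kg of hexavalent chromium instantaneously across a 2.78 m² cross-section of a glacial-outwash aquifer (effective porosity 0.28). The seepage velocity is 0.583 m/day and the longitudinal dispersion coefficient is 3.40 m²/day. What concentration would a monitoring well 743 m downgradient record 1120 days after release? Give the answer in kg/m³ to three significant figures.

For an instantaneous plane source, C(x,t) = M/(n_e·A·√(4πDt)) · exp(−(x−vt)²/(4Dt)), with n_e·A the pore (flow) area.
Plume center vt = 0.583 × 1120 = 652.96 m, so the well at 743 m is 90.04 m downgradient of the peak.
√(4πDt) = 218.8 m, giving peak height M/(n_e·A·√(4πDt)) = 79.9/(0.28 × 2.78 × 218.8) = 0.4691 kg/m³.
(x−vt)²/(4Dt) = (90.04)²/(4 × 3.40 × 1120) = 0.5322; exp(−0.5322) = 0.5873.
C = 0.4691 × 0.5873 = 0.276 kg/m³.

0.276 kg/m³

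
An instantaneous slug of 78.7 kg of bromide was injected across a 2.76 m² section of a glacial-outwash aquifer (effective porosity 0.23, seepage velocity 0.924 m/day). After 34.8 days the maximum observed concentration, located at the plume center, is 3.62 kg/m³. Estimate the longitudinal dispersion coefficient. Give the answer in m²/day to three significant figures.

2.68 m²/day

At the plume center C_max = M/(n_e·A·√(4πDt)), so D = M²/(4πt·(n_e·A·C_max)²).
n_e·A·C_max = 0.23 × 2.76 × 3.62 = 2.298 kg/m.
D = 78.7²/(4π × 34.8 × 2.298²) = 2.68 m²/day.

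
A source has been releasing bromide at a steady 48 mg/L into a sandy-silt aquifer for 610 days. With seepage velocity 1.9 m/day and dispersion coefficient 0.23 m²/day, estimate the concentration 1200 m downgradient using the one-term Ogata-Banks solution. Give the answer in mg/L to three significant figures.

For a continuous step input, C/C₀ ≈ ½·erfc((x−vt)/(2√(Dt))).
vt = 1.9 × 610 = 1159 m and 2√(Dt) = 2√(0.23 × 610) = 23.69 m.
Argument (x−vt)/(2√(Dt)) = (1200 − 1159)/23.69 = 1.731; ½·erfc(1.731) = 0.007183.
C = 48 × 0.007183 = 0.345 mg/L.

0.345 mg/L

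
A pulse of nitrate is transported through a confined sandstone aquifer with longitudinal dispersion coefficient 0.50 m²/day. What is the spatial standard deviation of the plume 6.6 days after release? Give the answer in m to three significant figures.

2.57 m

Dispersive spreading gives a Gaussian with σ² = 2Dt; advection only shifts the center.
σ = √(2 × 0.50 × 6.6) = 2.57 m.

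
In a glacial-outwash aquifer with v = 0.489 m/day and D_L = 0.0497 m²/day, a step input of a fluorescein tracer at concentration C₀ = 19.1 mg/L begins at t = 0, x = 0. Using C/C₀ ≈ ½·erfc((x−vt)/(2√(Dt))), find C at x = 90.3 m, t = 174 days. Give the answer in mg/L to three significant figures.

2.00 mg/L

For a continuous step input, C/C₀ ≈ ½·erfc((x−vt)/(2√(Dt))).
vt = 0.489 × 174 = 85.086 m and 2√(Dt) = 2√(0.0497 × 174) = 5.881 m.
Argument (x−vt)/(2√(Dt)) = (90.3 − 85.086)/5.881 = 0.8866; ½·erfc(0.8866) = 0.1049.
C = 19.1 × 0.1049 = 2.00 mg/L.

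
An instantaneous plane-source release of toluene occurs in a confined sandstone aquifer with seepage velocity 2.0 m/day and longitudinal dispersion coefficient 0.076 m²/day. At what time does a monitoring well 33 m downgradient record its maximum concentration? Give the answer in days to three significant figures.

16.5 days

For the 1D instantaneous-source solution, setting ∂C/∂t = 0 at fixed x gives v²t² + 2Dt − x² = 0, so t = (√(D² + v²x²) − D)/v².
√(D² + v²x²) = √(0.076² + 2.0² × 33²) = 66.00; v² = 4.
t = (66.00 − 0.076)/4 = 16.5 days (vs. the pure-advection estimate x/v = 16.5 d).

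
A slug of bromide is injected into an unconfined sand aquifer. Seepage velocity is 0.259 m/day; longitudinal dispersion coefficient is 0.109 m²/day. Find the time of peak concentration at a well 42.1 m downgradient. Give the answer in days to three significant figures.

161 days

For the 1D instantaneous-source solution, setting ∂C/∂t = 0 at fixed x gives v²t² + 2Dt − x² = 0, so t = (√(D² + v²x²) − D)/v².
√(D² + v²x²) = √(0.109² + 0.259² × 42.1²) = 10.90; v² = 0.067081.
t = (10.90 − 0.109)/0.067081 = 161 days (vs. the pure-advection estimate x/v = 163 d).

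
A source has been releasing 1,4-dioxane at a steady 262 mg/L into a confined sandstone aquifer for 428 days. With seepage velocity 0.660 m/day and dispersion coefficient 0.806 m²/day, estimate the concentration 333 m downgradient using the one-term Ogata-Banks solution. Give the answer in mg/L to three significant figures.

7.13 mg/L

For a continuous step input, C/C₀ ≈ ½·erfc((x−vt)/(2√(Dt))).
vt = 0.660 × 428 = 282.48 m and 2√(Dt) = 2√(0.806 × 428) = 37.15 m.
Argument (x−vt)/(2√(Dt)) = (333 − 282.48)/37.15 = 1.360; ½·erfc(1.360) = 0.02722.
C = 262 × 0.02722 = 7.13 mg/L.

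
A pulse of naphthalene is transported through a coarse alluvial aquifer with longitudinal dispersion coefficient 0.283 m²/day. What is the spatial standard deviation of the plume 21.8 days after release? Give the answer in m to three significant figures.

Dispersive spreading gives a Gaussian with σ² = 2Dt; advection only shifts the center.
σ = √(2 × 0.283 × 21.8) = 3.51 m.

3.51 m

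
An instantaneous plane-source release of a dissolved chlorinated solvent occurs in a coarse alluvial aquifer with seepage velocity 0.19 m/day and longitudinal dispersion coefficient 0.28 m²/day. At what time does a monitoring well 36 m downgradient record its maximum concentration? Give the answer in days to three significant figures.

182 days

For the 1D instantaneous-source solution, setting ∂C/∂t = 0 at fixed x gives v²t² + 2Dt − x² = 0, so t = (√(D² + v²x²) − D)/v².
√(D² + v²x²) = √(0.28² + 0.19² × 36²) = 6.846; v² = 0.0361.
t = (6.846 − 0.28)/0.0361 = 182 days (vs. the pure-advection estimate x/v = 189 d).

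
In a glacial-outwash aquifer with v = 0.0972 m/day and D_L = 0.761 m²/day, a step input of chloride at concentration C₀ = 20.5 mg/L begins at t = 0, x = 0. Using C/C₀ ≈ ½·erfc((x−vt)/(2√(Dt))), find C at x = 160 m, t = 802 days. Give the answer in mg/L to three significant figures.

For a continuous step input, C/C₀ ≈ ½·erfc((x−vt)/(2√(Dt))).
vt = 0.0972 × 802 = 77.9544 m and 2√(Dt) = 2√(0.761 × 802) = 49.41 m.
Argument (x−vt)/(2√(Dt)) = (160 − 77.9544)/49.41 = 1.661; ½·erfc(1.661) = 0.009412.
C = 20.5 × 0.009412 = 0.193 mg/L.

0.193 mg/L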